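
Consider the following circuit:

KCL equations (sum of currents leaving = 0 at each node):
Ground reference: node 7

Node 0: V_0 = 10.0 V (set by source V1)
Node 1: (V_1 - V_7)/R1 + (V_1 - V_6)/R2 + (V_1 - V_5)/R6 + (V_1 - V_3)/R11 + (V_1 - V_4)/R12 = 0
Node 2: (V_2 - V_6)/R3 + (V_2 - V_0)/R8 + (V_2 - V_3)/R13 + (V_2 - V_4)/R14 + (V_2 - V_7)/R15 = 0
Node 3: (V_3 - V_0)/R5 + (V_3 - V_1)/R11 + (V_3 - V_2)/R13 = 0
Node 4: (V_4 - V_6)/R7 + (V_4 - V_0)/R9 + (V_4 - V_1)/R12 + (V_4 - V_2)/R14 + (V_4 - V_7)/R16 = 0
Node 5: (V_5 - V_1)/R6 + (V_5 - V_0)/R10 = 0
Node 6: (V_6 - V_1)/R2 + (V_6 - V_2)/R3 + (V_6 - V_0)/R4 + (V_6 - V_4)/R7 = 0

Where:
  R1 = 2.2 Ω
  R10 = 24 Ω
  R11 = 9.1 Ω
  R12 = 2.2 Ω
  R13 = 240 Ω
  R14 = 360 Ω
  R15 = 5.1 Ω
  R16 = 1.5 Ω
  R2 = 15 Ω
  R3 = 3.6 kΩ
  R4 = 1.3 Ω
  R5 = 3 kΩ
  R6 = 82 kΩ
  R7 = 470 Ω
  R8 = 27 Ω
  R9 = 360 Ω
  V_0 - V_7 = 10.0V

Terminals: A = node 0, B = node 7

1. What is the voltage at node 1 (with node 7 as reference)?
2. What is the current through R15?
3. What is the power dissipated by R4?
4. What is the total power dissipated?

Nodal analysis, taking node 7 as the 0 V reference.
Source V1 fixes V_0 = 10 V.
KCL at each unknown node (sum of currents leaving = 0; resistances in Ω):
  Node 1: (V_1 - 0)/2.2 + (V_1 - V_6)/15 + (V_1 - V_5)/82000 + (V_1 - V_3)/9.1 + (V_1 - V_4)/2.2 = 0
  Node 2: (V_2 - V_6)/3600 + (V_2 - 10)/27 + (V_2 - V_3)/240 + (V_2 - V_4)/360 + (V_2 - 0)/5.1 = 0
  Node 3: (V_3 - 10)/3000 + (V_3 - V_1)/9.1 + (V_3 - V_2)/240 = 0
  Node 4: (V_4 - V_6)/470 + (V_4 - 10)/360 + (V_4 - V_1)/2.2 + (V_4 - V_2)/360 + (V_4 - 0)/1.5 = 0
  Node 5: (V_5 - V_1)/82000 + (V_5 - 10)/24 = 0
  Node 6: (V_6 - V_1)/15 + (V_6 - V_2)/3600 + (V_6 - 10)/1.3 + (V_6 - V_4)/470 = 0
Collecting terms (coefficients in siemens):
  1.086·V_1 - 0.1099·V_3 - 0.4545·V_4 - 0.0000122·V_5 - 0.06667·V_6 = 0
  0.2403·V_2 - 0.004167·V_3 - 0.002778·V_4 - 0.0002778·V_6 = 0.3704
  0.1144·V_3 - 0.1099·V_1 - 0.004167·V_2 = 0.003333
  1.129·V_4 - 0.4545·V_1 - 0.002778·V_2 - 0.002128·V_6 = 0.02778
  0.04168·V_5 - 0.0000122·V_1 = 0.4167
  0.8383·V_6 - 0.06667·V_1 - 0.0002778·V_2 - 0.002128·V_4 = 7.692
Solving these 6 simultaneous equations (Gaussian elimination) gives:
  V_1 = 0.8112 V, V_2 = 1.571 V, V_3 = 0.8657 V, V_4 = 0.3725 V
  V_5 = 9.997 V, V_6 = 9.242 V
Part 1:
  Read off the nodal solution: V_1 = 0.8112 V
Part 2:
  I_R15 = (V_2 - V_7)/R15 = (1.571 - 0)/5.1 = 0.308 A
  Magnitude: I_R15 = 0.308 A
Part 3:
  I_R4 = (V_0 - V_6)/R4 = (10 - 9.242)/1.3 = 0.5831 A
  P_R4 = I_R4² × R4 = (0.5831)² × 1.3 = 0.4419 W
Part 4:
  Power in each resistor, P = (ΔV)²/R:
    P_R1 = (0.8112 - 0)²/2.2 = 0.2991 W
    P_R2 = (0.8112 - 9.242)²/15 = 4.739 W
    P_R3 = (1.571 - 9.242)²/3600 = 0.01635 W
    P_R4 = (10 - 9.242)²/1.3 = 0.4419 W
    P_R5 = (10 - 0.8657)²/3000 = 0.02781 W
    P_R6 = (0.8112 - 9.997)²/82000 = 0.001029 W
    P_R7 = (0.3725 - 9.242)²/470 = 0.1674 W
    P_R8 = (10 - 1.571)²/27 = 2.631 W
    P_R9 = (10 - 0.3725)²/360 = 0.2575 W
    P_R10 = (10 - 9.997)²/24 = 0.0000003012 W
    P_R11 = (0.8112 - 0.8657)²/9.1 = 0.0003258 W
    P_R12 = (0.8112 - 0.3725)²/2.2 = 0.08748 W
    P_R13 = (1.571 - 0.8657)²/240 = 0.002073 W
    P_R14 = (1.571 - 0.3725)²/360 = 0.00399 W
    P_R15 = (1.571 - 0)²/5.1 = 0.484 W
    P_R16 = (0.3725 - 0)²/1.5 = 0.09252 W
  P_total = P_R1 + P_R2 + P_R3 + P_R4 + P_R5 + P_R6 + P_R7 + P_R8 + P_R9 + P_R10 + P_R11 + P_R12 + P_R13 + P_R14 + P_R15 + P_R16 = 9.251 W

Final answers:
1. V_1 = 0.8112 V
2. I_R15 = 0.308 A
3. P_R4 = 0.4419 W
4. P_total = 9.251 W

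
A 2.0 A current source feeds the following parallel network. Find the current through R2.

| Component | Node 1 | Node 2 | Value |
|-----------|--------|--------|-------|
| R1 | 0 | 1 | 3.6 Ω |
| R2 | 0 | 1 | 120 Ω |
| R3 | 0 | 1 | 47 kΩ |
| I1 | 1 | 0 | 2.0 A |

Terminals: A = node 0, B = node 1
All resistors sit directly between nodes 0 and 1, so they are in parallel and share one voltage V; the full source current 2 A splits among them.
1/R_par = 1/3.6 + 1/120 + 1/47000 = 0.2861 S  =>  R_par = 3.495 Ω
V = I × R_par = 2 × 3.495 = 6.99 V
I_R2 = V/R2 = 6.99/120 = 0.05825 A

Final answer: 0.05825 A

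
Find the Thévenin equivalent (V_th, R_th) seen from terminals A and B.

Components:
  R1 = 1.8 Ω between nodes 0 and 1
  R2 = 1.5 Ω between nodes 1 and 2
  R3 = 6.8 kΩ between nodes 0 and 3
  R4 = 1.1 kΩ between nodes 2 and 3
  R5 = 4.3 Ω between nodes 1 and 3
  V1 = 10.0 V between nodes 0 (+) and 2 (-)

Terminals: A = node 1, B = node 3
Step 1 — V_th is the open-circuit voltage V_A - V_B (nothing connected across the terminals).
Nodal analysis, taking node 2 as the 0 V reference.
Source V1 fixes V_0 = 10 V.
KCL at each unknown node (sum of currents leaving = 0; resistances in Ω):
  Node 1: (V_1 - 10)/1.8 + (V_1 - 0)/1.5 + (V_1 - V_3)/4.3 = 0
  Node 3: (V_3 - 10)/6800 + (V_3 - 0)/1100 + (V_3 - V_1)/4.3 = 0
Collecting terms (coefficients in siemens):
  1.455·V_1 - 0.2326·V_3 = 5.556
  0.2336·V_3 - 0.2326·V_1 = 0.001471
Determinant D = (1.455)(0.2336) - (-0.2326)(-0.2326) = 0.2858
V_1 = [(5.556)(0.2336) - (-0.2326)(0.001471)]/D = 4.543 V
V_3 = [(1.455)(0.001471) - (5.556)(-0.2326)]/D = 4.529 V
V_th = V_1 - V_3 = 4.543 - 4.529 = 0.01424 V
Step 2 — R_th: zero the source — replace V1 by a short circuit (node 2 merges into node 0) — and find the resistance seen between A (node 1) and B (node 3).
Reduce the network between node 1 (A) and node 3 (B) by series/parallel combination:
  Rp1 = R1 ‖ R2 (parallel, both between nodes 0 and 1) = 1/(1/1.8 + 1/1.5) = 0.8182 Ω
  Rp2 = R3 ‖ R4 (parallel, both between nodes 0 and 3) = 1/(1/6800 + 1/1100) = 946.8 Ω
  Rs1 = Rp1 + Rp2 (series, joined only at node 0) = 0.8182 + 946.8 = 947.7 Ω
  Rp3 = R5 ‖ Rs1 (parallel, both between nodes 1 and 3) = 1/(1/4.3 + 1/947.7) = 4.281 Ω
R_th = 4.281 Ω

Final answer: V_th = 0.01424 V, R_th = 4.281 Ω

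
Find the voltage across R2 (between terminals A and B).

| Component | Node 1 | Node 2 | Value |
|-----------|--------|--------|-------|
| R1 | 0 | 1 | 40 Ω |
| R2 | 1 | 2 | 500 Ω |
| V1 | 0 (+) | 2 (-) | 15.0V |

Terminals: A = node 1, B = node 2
R1 and R2 are in series across V1 (node 0 → node 1 → node 2), and the output A–B is taken across R2, so this is a voltage divider.
Series current: I = V1/(R1 + R2) = 15/(40 + 500) = 15/540 = 0.02778 A
V_R2 = I × R2 = V1 × R2/(R1 + R2) = 15 × 500/540 = 13.89 V

Final answer: 13.89 V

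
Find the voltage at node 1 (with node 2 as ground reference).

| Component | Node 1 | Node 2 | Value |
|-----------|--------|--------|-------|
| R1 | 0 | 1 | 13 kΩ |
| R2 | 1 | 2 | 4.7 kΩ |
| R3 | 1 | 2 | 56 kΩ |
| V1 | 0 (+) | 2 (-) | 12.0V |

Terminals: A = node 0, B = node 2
Nodal analysis, taking node 2 as the 0 V reference.
Source V1 fixes V_0 = 12 V.
KCL at each unknown node (sum of currents leaving = 0; resistances in Ω):
  Node 1: (V_1 - 12)/13000 + (V_1 - 0)/4700 + (V_1 - 0)/56000 = 0
Collecting terms: 0.0003075 × V_1 = 0.0009231  =>  V_1 = 3.001 V
The requested potential is V_1 = 3.001 V.

Final answer: V_1 = 3.001 V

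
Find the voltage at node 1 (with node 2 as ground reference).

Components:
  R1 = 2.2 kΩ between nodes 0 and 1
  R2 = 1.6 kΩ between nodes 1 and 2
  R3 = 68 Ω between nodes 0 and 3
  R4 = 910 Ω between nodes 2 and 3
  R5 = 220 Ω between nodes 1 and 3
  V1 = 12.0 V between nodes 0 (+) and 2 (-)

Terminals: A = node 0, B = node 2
Nodal analysis, taking node 2 as the 0 V reference.
Source V1 fixes V_0 = 12 V.
KCL at each unknown node (sum of currents leaving = 0; resistances in Ω):
  Node 1: (V_1 - 12)/2200 + (V_1 - 0)/1600 + (V_1 - V_3)/220 = 0
  Node 3: (V_3 - 12)/68 + (V_3 - 0)/910 + (V_3 - V_1)/220 = 0
Collecting terms (coefficients in siemens):
  0.005625·V_1 - 0.004545·V_3 = 0.005455
  0.02035·V_3 - 0.004545·V_1 = 0.1765
Determinant D = (0.005625)(0.02035) - (-0.004545)(-0.004545) = 0.00009381
V_1 = [(0.005455)(0.02035) - (-0.004545)(0.1765)]/D = 9.734 V
V_3 = [(0.005625)(0.1765) - (0.005455)(-0.004545)]/D = 10.85 V
The requested potential is V_1 = 9.734 V.

Final answer: V_1 = 9.734 V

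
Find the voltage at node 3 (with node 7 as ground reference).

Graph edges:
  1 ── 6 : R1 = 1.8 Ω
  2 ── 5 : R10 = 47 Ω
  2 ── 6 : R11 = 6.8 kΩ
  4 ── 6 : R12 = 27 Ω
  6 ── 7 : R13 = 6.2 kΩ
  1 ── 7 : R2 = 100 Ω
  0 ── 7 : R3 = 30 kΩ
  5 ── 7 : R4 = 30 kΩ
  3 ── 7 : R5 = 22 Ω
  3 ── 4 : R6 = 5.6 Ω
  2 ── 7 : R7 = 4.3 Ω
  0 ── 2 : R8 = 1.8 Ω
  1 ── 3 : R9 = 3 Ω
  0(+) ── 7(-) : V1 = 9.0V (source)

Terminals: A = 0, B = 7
Nodal analysis, taking node 7 as the 0 V reference.
Source V1 fixes V_0 = 9 V.
KCL at each unknown node (sum of currents leaving = 0; resistances in Ω):
  Node 1: (V_1 - V_6)/1.8 + (V_1 - 0)/100 + (V_1 - V_3)/3 = 0
  Node 2: (V_2 - 0)/4.3 + (V_2 - 9)/1.8 + (V_2 - V_5)/47 + (V_2 - V_6)/6800 = 0
  Node 3: (V_3 - 0)/22 + (V_3 - V_4)/5.6 + (V_3 - V_1)/3 = 0
  Node 4: (V_4 - V_3)/5.6 + (V_4 - V_6)/27 = 0
  Node 5: (V_5 - 0)/30000 + (V_5 - V_2)/47 = 0
  Node 6: (V_6 - V_1)/1.8 + (V_6 - V_2)/6800 + (V_6 - V_4)/27 + (V_6 - 0)/6200 = 0
Collecting terms (coefficients in siemens):
  0.8989·V_1 - 0.3333·V_3 - 0.5556·V_6 = 0
  0.8095·V_2 - 0.02128·V_5 - 0.0001471·V_6 = 5
  0.5574·V_3 - 0.3333·V_1 - 0.1786·V_4 = 0
  0.2156·V_4 - 0.1786·V_3 - 0.03704·V_6 = 0
  0.02131·V_5 - 0.02128·V_2 = 0
  0.5929·V_6 - 0.5556·V_1 - 0.0001471·V_2 - 0.03704·V_4 = 0
Solving these 6 simultaneous equations (Gaussian elimination) gives:
  V_1 = 0.01828 V, V_2 = 6.343 V, V_3 = 0.01636 V, V_4 = 0.01695 V
  V_5 = 6.333 V, V_6 = 0.01976 V
The requested potential is V_3 = 0.01636 V.

Final answer: V_3 = 0.01636 V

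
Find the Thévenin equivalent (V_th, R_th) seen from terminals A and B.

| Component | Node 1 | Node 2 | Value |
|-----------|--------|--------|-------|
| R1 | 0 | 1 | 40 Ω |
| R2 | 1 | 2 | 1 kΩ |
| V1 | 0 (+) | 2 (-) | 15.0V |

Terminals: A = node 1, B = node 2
Step 1 — V_th is the open-circuit voltage V_A - V_B (nothing connected across the terminals).
Nodal analysis, taking node 2 as the 0 V reference.
Source V1 fixes V_0 = 15 V.
KCL at each unknown node (sum of currents leaving = 0; resistances in Ω):
  Node 1: (V_1 - 15)/40 + (V_1 - 0)/1000 = 0
Collecting terms: 0.026 × V_1 = 0.375  =>  V_1 = 14.42 V
V_th = V_1 - V_2 = 14.42 - 0 = 14.42 V
Step 2 — R_th: zero the source — replace V1 by a short circuit (node 2 merges into node 0) — and find the resistance seen between A (node 1) and B (node 0).
Reduce the network between node 1 (A) and node 0 (B) by series/parallel combination:
  Rp1 = R1 ‖ R2 (parallel, both between nodes 0 and 1) = 1/(1/40 + 1/1000) = 38.46 Ω
R_th = 38.46 Ω

Final answer: V_th = 14.42 V, R_th = 38.46 Ω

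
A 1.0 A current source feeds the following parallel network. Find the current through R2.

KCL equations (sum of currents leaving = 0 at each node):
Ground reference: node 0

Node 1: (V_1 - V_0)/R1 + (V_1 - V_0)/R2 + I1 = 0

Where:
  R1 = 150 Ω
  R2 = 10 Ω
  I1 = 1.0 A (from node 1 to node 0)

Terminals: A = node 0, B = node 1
All resistors sit directly between nodes 0 and 1, so they are in parallel and share one voltage V; the full source current 1 A splits among them.
1/R_par = 1/150 + 1/10 = 0.1067 S  =>  R_par = 9.375 Ω
V = I × R_par = 1 × 9.375 = 9.375 V
I_R2 = V/R2 = 9.375/10 = 0.9375 A

Final answer: 0.9375 A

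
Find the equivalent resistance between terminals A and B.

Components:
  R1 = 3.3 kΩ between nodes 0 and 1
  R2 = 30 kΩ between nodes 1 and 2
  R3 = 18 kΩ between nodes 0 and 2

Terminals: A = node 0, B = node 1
Reduce the network between node 0 (A) and node 1 (B) by series/parallel combination:
  Rs1 = R3 + R2 (series, joined only at node 2) = 18000 + 30000 = 48000 Ω
  Rp1 = R1 ‖ Rs1 (parallel, both between nodes 0 and 1) = 1/(1/3300 + 1/48000) = 3088 Ω
R_eq = 3.088 kΩ

Final answer: 3.088 kΩ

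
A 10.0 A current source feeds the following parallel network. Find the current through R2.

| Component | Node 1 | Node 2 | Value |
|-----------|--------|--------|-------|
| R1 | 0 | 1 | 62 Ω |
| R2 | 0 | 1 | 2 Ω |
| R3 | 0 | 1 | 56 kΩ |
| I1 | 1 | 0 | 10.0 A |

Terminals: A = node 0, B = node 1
All resistors sit directly between nodes 0 and 1, so they are in parallel and share one voltage V; the full source current 10 A splits among them.
1/R_par = 1/62 + 1/2 + 1/56000 = 0.5161 S  =>  R_par = 1.937 Ω
V = I × R_par = 10 × 1.937 = 19.37 V
I_R2 = V/R2 = 19.37/2 = 9.687 A

Final answer: 9.687 A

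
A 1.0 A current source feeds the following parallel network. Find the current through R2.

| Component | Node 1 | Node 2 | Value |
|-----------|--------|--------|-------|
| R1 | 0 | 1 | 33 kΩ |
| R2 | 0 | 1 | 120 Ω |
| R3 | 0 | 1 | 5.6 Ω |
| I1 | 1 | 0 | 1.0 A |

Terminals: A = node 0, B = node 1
All resistors sit directly between nodes 0 and 1, so they are in parallel and share one voltage V; the full source current 1 A splits among them.
1/R_par = 1/33000 + 1/120 + 1/5.6 = 0.1869 S  =>  R_par = 5.349 Ω
V = I × R_par = 1 × 5.349 = 5.349 V
I_R2 = V/R2 = 5.349/120 = 0.04458 A

Final answer: 0.04458 A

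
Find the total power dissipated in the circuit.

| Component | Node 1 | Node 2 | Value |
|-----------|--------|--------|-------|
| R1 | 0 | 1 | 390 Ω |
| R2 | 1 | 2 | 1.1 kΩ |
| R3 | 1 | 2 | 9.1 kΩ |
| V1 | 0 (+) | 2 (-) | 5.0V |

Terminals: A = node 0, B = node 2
Nodal analysis, taking node 2 as the 0 V reference.
Source V1 fixes V_0 = 5 V.
KCL at each unknown node (sum of currents leaving = 0; resistances in Ω):
  Node 1: (V_1 - 5)/390 + (V_1 - 0)/1100 + (V_1 - 0)/9100 = 0
Collecting terms: 0.003583 × V_1 = 0.01282  =>  V_1 = 3.578 V
Power in each resistor, P = (ΔV)²/R:
  P_R1 = (5 - 3.578)²/390 = 0.005184 W
  P_R2 = (3.578 - 0)²/1100 = 0.01164 W
  P_R3 = (3.578 - 0)²/9100 = 0.001407 W
P_total = P_R1 + P_R2 + P_R3 = 0.01823 W

Final answer: 0.01823 W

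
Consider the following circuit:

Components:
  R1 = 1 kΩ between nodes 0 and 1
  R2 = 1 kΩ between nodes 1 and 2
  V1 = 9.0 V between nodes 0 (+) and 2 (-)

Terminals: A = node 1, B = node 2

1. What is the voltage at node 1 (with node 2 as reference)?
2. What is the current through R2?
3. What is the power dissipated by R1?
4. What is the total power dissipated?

Nodal analysis, taking node 2 as the 0 V reference.
Source V1 fixes V_0 = 9 V.
KCL at each unknown node (sum of currents leaving = 0; resistances in Ω):
  Node 1: (V_1 - 9)/1000 + (V_1 - 0)/1000 = 0
Collecting terms: 0.002 × V_1 = 0.009  =>  V_1 = 4.5 V
Part 1:
  Read off the nodal solution: V_1 = 4.5 V
Part 2:
  I_R2 = (V_1 - V_2)/R2 = (4.5 - 0)/1000 = 0.0045 A
  Magnitude: I_R2 = 0.0045 A
Part 3:
  I_R1 = (V_0 - V_1)/R1 = (9 - 4.5)/1000 = 0.0045 A
  P_R1 = I_R1² × R1 = (0.0045)² × 1000 = 0.02025 W
Part 4:
  Power in each resistor, P = (ΔV)²/R:
    P_R1 = (9 - 4.5)²/1000 = 0.02025 W
    P_R2 = (4.5 - 0)²/1000 = 0.02025 W
  P_total = P_R1 + P_R2 = 0.0405 W

Final answers:
1. V_1 = 4.5 V
2. I_R2 = 0.0045 A
3. P_R1 = 0.02025 W
4. P_total = 0.0405 W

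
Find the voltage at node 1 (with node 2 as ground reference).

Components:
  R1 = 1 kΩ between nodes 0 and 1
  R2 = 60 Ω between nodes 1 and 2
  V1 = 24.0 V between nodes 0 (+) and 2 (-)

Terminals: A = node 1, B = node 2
Nodal analysis, taking node 2 as the 0 V reference.
Source V1 fixes V_0 = 24 V.
KCL at each unknown node (sum of currents leaving = 0; resistances in Ω):
  Node 1: (V_1 - 24)/1000 + (V_1 - 0)/60 = 0
Collecting terms: 0.01767 × V_1 = 0.024  =>  V_1 = 1.358 V
The requested potential is V_1 = 1.358 V.

Final answer: V_1 = 1.358 V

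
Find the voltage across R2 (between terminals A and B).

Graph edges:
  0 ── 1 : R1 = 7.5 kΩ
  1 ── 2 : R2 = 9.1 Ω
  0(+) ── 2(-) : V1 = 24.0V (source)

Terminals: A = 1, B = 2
R1 and R2 are in series across V1 (node 0 → node 1 → node 2), and the output A–B is taken across R2, so this is a voltage divider.
Series current: I = V1/(R1 + R2) = 24/(7500 + 9.1) = 24/7509 = 0.003196 A
V_R2 = I × R2 = V1 × R2/(R1 + R2) = 24 × 9.1/7509 = 0.02908 V

Final answer: 0.02908 V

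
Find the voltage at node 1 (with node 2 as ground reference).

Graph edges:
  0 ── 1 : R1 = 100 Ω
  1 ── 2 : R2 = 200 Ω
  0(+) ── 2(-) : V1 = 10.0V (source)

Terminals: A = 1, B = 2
Nodal analysis, taking node 2 as the 0 V reference.
Source V1 fixes V_0 = 10 V.
KCL at each unknown node (sum of currents leaving = 0; resistances in Ω):
  Node 1: (V_1 - 10)/100 + (V_1 - 0)/200 = 0
Collecting terms: 0.015 × V_1 = 0.1  =>  V_1 = 6.667 V
The requested potential is V_1 = 6.667 V.

Final answer: V_1 = 6.667 V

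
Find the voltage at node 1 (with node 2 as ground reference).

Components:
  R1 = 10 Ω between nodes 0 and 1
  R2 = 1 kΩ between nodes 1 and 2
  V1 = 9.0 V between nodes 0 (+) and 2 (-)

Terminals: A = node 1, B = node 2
Nodal analysis, taking node 2 as the 0 V reference.
Source V1 fixes V_0 = 9 V.
KCL at each unknown node (sum of currents leaving = 0; resistances in Ω):
  Node 1: (V_1 - 9)/10 + (V_1 - 0)/1000 = 0
Collecting terms: 0.101 × V_1 = 0.9  =>  V_1 = 8.911 V
The requested potential is V_1 = 8.911 V.

Final answer: V_1 = 8.911 V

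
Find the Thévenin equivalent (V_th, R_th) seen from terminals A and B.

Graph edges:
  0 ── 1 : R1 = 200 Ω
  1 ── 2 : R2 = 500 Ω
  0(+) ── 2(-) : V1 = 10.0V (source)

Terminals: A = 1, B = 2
Step 1 — V_th is the open-circuit voltage V_A - V_B (nothing connected across the terminals).
Nodal analysis, taking node 2 as the 0 V reference.
Source V1 fixes V_0 = 10 V.
KCL at each unknown node (sum of currents leaving = 0; resistances in Ω):
  Node 1: (V_1 - 10)/200 + (V_1 - 0)/500 = 0
Collecting terms: 0.007 × V_1 = 0.05  =>  V_1 = 7.143 V
V_th = V_1 - V_2 = 7.143 - 0 = 7.143 V
Step 2 — R_th: zero the source — replace V1 by a short circuit (node 2 merges into node 0) — and find the resistance seen between A (node 1) and B (node 0).
Reduce the network between node 1 (A) and node 0 (B) by series/parallel combination:
  Rp1 = R1 ‖ R2 (parallel, both between nodes 0 and 1) = 1/(1/200 + 1/500) = 142.9 Ω
R_th = 142.9 Ω

Final answer: V_th = 7.143 V, R_th = 142.9 Ω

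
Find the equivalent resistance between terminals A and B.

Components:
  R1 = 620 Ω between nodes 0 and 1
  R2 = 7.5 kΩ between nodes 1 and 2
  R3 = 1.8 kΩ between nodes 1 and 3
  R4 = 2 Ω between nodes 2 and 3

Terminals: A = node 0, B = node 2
Reduce the network between node 0 (A) and node 2 (B) by series/parallel combination:
  Rs1 = R3 + R4 (series, joined only at node 3) = 1800 + 2 = 1802 Ω
  Rp1 = R2 ‖ Rs1 (parallel, both between nodes 1 and 2) = 1/(1/7500 + 1/1802) = 1453 Ω
  Rs2 = R1 + Rp1 (series, joined only at node 1) = 620 + 1453 = 2073 Ω
R_eq = 2.073 kΩ

Final answer: 2.073 kΩ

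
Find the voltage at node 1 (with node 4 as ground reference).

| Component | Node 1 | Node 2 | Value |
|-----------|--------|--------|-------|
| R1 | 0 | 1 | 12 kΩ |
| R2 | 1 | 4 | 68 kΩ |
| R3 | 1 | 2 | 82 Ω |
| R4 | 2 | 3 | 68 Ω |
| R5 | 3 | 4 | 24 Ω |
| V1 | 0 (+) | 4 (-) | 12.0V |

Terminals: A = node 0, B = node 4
Nodal analysis, taking node 4 as the 0 V reference.
Source V1 fixes V_0 = 12 V.
KCL at each unknown node (sum of currents leaving = 0; resistances in Ω):
  Node 1: (V_1 - 12)/12000 + (V_1 - 0)/68000 + (V_1 - V_2)/82 = 0
  Node 2: (V_2 - V_1)/82 + (V_2 - V_3)/68 = 0
  Node 3: (V_3 - V_2)/68 + (V_3 - 0)/24 = 0
Collecting terms (coefficients in siemens):
  0.01229·V_1 - 0.0122·V_2 = 0.001
  0.0269·V_2 - 0.0122·V_1 - 0.01471·V_3 = 0
  0.05637·V_3 - 0.01471·V_2 = 0
Solving these 3 simultaneous equations (Gaussian elimination) gives:
  V_1 = 0.1711 V, V_2 = 0.09046 V, V_3 = 0.0236 V
The requested potential is V_1 = 0.1711 V.

Final answer: V_1 = 0.1711 V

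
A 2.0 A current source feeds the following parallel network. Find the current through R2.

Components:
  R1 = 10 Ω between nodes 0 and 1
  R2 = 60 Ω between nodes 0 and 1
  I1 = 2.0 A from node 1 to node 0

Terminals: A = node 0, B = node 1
All resistors sit directly between nodes 0 and 1, so they are in parallel and share one voltage V; the full source current 2 A splits among them.
1/R_par = 1/10 + 1/60 = 0.1167 S  =>  R_par = 8.571 Ω
V = I × R_par = 2 × 8.571 = 17.14 V
I_R2 = V/R2 = 17.14/60 = 0.2857 A

Final answer: 0.2857 A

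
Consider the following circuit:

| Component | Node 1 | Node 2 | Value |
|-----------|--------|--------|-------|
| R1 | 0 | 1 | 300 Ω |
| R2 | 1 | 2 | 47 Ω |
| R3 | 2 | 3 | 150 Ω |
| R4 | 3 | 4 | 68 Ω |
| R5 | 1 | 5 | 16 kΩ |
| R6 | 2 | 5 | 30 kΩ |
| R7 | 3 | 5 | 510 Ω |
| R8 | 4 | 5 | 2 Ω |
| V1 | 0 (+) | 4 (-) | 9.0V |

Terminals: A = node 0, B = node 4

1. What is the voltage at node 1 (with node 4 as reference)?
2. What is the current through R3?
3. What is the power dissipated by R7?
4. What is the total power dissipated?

Nodal analysis, taking node 4 as the 0 V reference.
Source V1 fixes V_0 = 9 V.
KCL at each unknown node (sum of currents leaving = 0; resistances in Ω):
  Node 1: (V_1 - 9)/300 + (V_1 - V_2)/47 + (V_1 - V_5)/16000 = 0
  Node 2: (V_2 - V_1)/47 + (V_2 - V_3)/150 + (V_2 - V_5)/30000 = 0
  Node 3: (V_3 - V_2)/150 + (V_3 - 0)/68 + (V_3 - V_5)/510 = 0
  Node 5: (V_5 - V_1)/16000 + (V_5 - V_2)/30000 + (V_5 - V_3)/510 + (V_5 - 0)/2 = 0
Collecting terms (coefficients in siemens):
  0.02467·V_1 - 0.02128·V_2 - 0.0000625·V_5 = 0.03
  0.02798·V_2 - 0.02128·V_1 - 0.006667·V_3 - 0.00003333·V_5 = 0
  0.02333·V_3 - 0.006667·V_2 - 0.001961·V_5 = 0
  0.5021·V_5 - 0.0000625·V_1 - 0.00003333·V_2 - 0.001961·V_3 = 0
Solving these 4 simultaneous equations (Gaussian elimination) gives:
  V_1 = 4.105 V, V_2 = 3.35 V, V_3 = 0.9575 V, V_5 = 0.004473 V
Part 1:
  Read off the nodal solution: V_1 = 4.105 V
Part 2:
  I_R3 = (V_2 - V_3)/R3 = (3.35 - 0.9575)/150 = 0.01595 A
  Magnitude: I_R3 = 0.01595 A
Part 3:
  I_R7 = (V_3 - V_5)/R7 = (0.9575 - 0.004473)/510 = 0.001869 A
  P_R7 = I_R7² × R7 = (0.001869)² × 510 = 0.001781 W
Part 4:
  Power in each resistor, P = (ΔV)²/R:
    P_R1 = (9 - 4.105)²/300 = 0.07988 W
    P_R2 = (4.105 - 3.35)²/47 = 0.01212 W
    P_R3 = (3.35 - 0.9575)²/150 = 0.03816 W
    P_R4 = (0.9575 - 0)²/68 = 0.01348 W
    P_R5 = (4.105 - 0.004473)²/16000 = 0.001051 W
    P_R6 = (3.35 - 0.004473)²/30000 = 0.0003731 W
    P_R7 = (0.9575 - 0.004473)²/510 = 0.001781 W
    P_R8 = (0 - 0.004473)²/2 = 0.00001 W
  P_total = P_R1 + P_R2 + P_R3 + P_R4 + P_R5 + P_R6 + P_R7 + P_R8 = 0.1469 W

Final answers:
1. V_1 = 4.105 V
2. I_R3 = 0.01595 A
3. P_R7 = 0.001781 W
4. P_total = 0.1469 W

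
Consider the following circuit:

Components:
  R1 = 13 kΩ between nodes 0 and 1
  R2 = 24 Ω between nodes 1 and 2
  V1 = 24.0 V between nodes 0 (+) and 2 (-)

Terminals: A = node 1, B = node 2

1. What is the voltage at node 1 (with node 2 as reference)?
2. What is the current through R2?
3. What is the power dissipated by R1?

Nodal analysis, taking node 2 as the 0 V reference.
Source V1 fixes V_0 = 24 V.
KCL at each unknown node (sum of currents leaving = 0; resistances in Ω):
  Node 1: (V_1 - 24)/13000 + (V_1 - 0)/24 = 0
Collecting terms: 0.04174 × V_1 = 0.001846  =>  V_1 = 0.04423 V
Part 1:
  Read off the nodal solution: V_1 = 0.04423 V
Part 2:
  I_R2 = (V_1 - V_2)/R2 = (0.04423 - 0)/24 = 0.001843 A
  Magnitude: I_R2 = 0.001843 A
Part 3:
  I_R1 = (V_0 - V_1)/R1 = (24 - 0.04423)/13000 = 0.001843 A
  P_R1 = I_R1² × R1 = (0.001843)² × 13000 = 0.04414 W

Final answers:
1. V_1 = 0.04423 V
2. I_R2 = 0.001843 A
3. P_R1 = 0.04414 W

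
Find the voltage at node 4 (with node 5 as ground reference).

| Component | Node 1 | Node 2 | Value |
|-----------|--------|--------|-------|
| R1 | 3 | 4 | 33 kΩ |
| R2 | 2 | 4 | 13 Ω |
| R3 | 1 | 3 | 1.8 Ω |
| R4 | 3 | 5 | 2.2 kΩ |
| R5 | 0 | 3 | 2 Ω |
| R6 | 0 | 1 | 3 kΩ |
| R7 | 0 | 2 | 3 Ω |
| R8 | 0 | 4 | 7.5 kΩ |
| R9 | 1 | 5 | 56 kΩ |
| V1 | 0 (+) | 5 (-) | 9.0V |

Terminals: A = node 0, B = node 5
Nodal analysis, taking node 5 as the 0 V reference.
Source V1 fixes V_0 = 9 V.
KCL at each unknown node (sum of currents leaving = 0; resistances in Ω):
  Node 1: (V_1 - V_3)/1.8 + (V_1 - 9)/3000 + (V_1 - 0)/56000 = 0
  Node 2: (V_2 - V_4)/13 + (V_2 - 9)/3 = 0
  Node 3: (V_3 - V_4)/33000 + (V_3 - V_1)/1.8 + (V_3 - 0)/2200 + (V_3 - 9)/2 = 0
  Node 4: (V_4 - V_3)/33000 + (V_4 - V_2)/13 + (V_4 - 9)/7500 = 0
Collecting terms (coefficients in siemens):
  0.5559·V_1 - 0.5556·V_3 = 0.003
  0.4103·V_2 - 0.07692·V_4 = 3
  1.056·V_3 - 0.5556·V_1 - 0.0000303·V_4 = 4.5
  0.07709·V_4 - 0.07692·V_2 - 0.0000303·V_3 = 0.0012
Solving these 4 simultaneous equations (Gaussian elimination) gives:
  V_1 = 8.991 V, V_2 = 9 V, V_3 = 8.992 V, V_4 = 9 V
The requested potential is V_4 = 9 V.

Final answer: V_4 = 9 V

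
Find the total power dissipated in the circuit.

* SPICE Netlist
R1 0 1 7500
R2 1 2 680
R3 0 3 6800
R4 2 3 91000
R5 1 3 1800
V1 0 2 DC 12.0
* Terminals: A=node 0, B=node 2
Nodal analysis, taking node 2 as the 0 V reference.
Source V1 fixes V_0 = 12 V.
KCL at each unknown node (sum of currents leaving = 0; resistances in Ω):
  Node 1: (V_1 - 12)/7500 + (V_1 - 0)/680 + (V_1 - V_3)/1800 = 0
  Node 3: (V_3 - 12)/6800 + (V_3 - 0)/91000 + (V_3 - V_1)/1800 = 0
Collecting terms (coefficients in siemens):
  0.002159·V_1 - 0.0005556·V_3 = 0.0016
  0.0007136·V_3 - 0.0005556·V_1 = 0.001765
Determinant D = (0.002159)(0.0007136) - (-0.0005556)(-0.0005556) = 0.000001232
V_1 = [(0.0016)(0.0007136) - (-0.0005556)(0.001765)]/D = 1.722 V
V_3 = [(0.002159)(0.001765) - (0.0016)(-0.0005556)]/D = 3.814 V
Power in each resistor, P = (ΔV)²/R:
  P_R1 = (12 - 1.722)²/7500 = 0.01408 W
  P_R2 = (1.722 - 0)²/680 = 0.004361 W
  P_R3 = (12 - 3.814)²/6800 = 0.009856 W
  P_R4 = (0 - 3.814)²/91000 = 0.0001598 W
  P_R5 = (1.722 - 3.814)²/1800 = 0.00243 W
P_total = P_R1 + P_R2 + P_R3 + P_R4 + P_R5 = 0.03089 W

Final answer: 0.03089 W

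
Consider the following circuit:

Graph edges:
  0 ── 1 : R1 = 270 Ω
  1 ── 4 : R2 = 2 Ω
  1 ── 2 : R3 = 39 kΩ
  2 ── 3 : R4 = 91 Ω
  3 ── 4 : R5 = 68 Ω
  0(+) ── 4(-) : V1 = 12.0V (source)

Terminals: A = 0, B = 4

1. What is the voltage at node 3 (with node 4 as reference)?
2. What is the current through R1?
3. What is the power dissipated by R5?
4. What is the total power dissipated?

Nodal analysis, taking node 4 as the 0 V reference.
Source V1 fixes V_0 = 12 V.
KCL at each unknown node (sum of currents leaving = 0; resistances in Ω):
  Node 1: (V_1 - 12)/270 + (V_1 - 0)/2 + (V_1 - V_2)/39000 = 0
  Node 2: (V_2 - V_1)/39000 + (V_2 - V_3)/91 = 0
  Node 3: (V_3 - V_2)/91 + (V_3 - 0)/68 = 0
Collecting terms (coefficients in siemens):
  0.5037·V_1 - 0.00002564·V_2 = 0.04444
  0.01101·V_2 - 0.00002564·V_1 - 0.01099·V_3 = 0
  0.02569·V_3 - 0.01099·V_2 = 0
Solving these 3 simultaneous equations (Gaussian elimination) gives:
  V_1 = 0.08823 V, V_2 = 0.0003582 V, V_3 = 0.0001532 V
Part 1:
  Read off the nodal solution: V_3 = 0.0001532 V
Part 2:
  I_R1 = (V_0 - V_1)/R1 = (12 - 0.08823)/270 = 0.04412 A
  Magnitude: I_R1 = 0.04412 A
Part 3:
  I_R5 = (V_3 - V_4)/R5 = (0.0001532 - 0)/68 = 0.000002253 A
  P_R5 = I_R5² × R5 = (0.000002253)² × 68 = 0.0000000003452 W
Part 4:
  Power in each resistor, P = (ΔV)²/R:
    P_R1 = (12 - 0.08823)²/270 = 0.5255 W
    P_R2 = (0.08823 - 0)²/2 = 0.003892 W
    P_R3 = (0.08823 - 0.0003582)²/39000 = 0.000000198 W
    P_R4 = (0.0003582 - 0.0001532)²/91 = 0.000000000462 W
    P_R5 = (0.0001532 - 0)²/68 = 0.0000000003452 W
  P_total = P_R1 + P_R2 + P_R3 + P_R4 + P_R5 = 0.5294 W

Final answers:
1. V_3 = 0.0001532 V
2. I_R1 = 0.04412 A
3. P_R5 = 3.452e-10 W
4. P_total = 0.5294 W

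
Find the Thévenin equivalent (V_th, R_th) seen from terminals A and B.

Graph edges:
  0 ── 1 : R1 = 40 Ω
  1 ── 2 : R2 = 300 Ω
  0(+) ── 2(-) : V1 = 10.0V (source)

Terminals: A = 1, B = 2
Step 1 — V_th is the open-circuit voltage V_A - V_B (nothing connected across the terminals).
Nodal analysis, taking node 2 as the 0 V reference.
Source V1 fixes V_0 = 10 V.
KCL at each unknown node (sum of currents leaving = 0; resistances in Ω):
  Node 1: (V_1 - 10)/40 + (V_1 - 0)/300 = 0
Collecting terms: 0.02833 × V_1 = 0.25  =>  V_1 = 8.824 V
V_th = V_1 - V_2 = 8.824 - 0 = 8.824 V
Step 2 — R_th: zero the source — replace V1 by a short circuit (node 2 merges into node 0) — and find the resistance seen between A (node 1) and B (node 0).
Reduce the network between node 1 (A) and node 0 (B) by series/parallel combination:
  Rp1 = R1 ‖ R2 (parallel, both between nodes 0 and 1) = 1/(1/40 + 1/300) = 35.29 Ω
R_th = 35.29 Ω

Final answer: V_th = 8.824 V, R_th = 35.29 Ω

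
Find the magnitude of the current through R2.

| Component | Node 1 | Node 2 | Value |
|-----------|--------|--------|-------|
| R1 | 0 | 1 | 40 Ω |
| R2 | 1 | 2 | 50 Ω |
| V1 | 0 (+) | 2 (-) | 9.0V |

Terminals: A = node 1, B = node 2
Nodal analysis, taking node 2 as the 0 V reference.
Source V1 fixes V_0 = 9 V.
KCL at each unknown node (sum of currents leaving = 0; resistances in Ω):
  Node 1: (V_1 - 9)/40 + (V_1 - 0)/50 = 0
Collecting terms: 0.045 × V_1 = 0.225  =>  V_1 = 5 V
I_R2 = (V_1 - V_2)/R2 = (5 - 0)/50 = 0.1 A
|I_R2| = 0.1 A

Final answer: |I_R2| = 0.1 A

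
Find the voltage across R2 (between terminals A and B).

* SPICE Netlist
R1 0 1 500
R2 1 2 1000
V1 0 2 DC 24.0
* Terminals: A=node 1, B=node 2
R1 and R2 are in series across V1 (node 0 → node 1 → node 2), and the output A–B is taken across R2, so this is a voltage divider.
Series current: I = V1/(R1 + R2) = 24/(500 + 1000) = 24/1500 = 0.016 A
V_R2 = I × R2 = V1 × R2/(R1 + R2) = 24 × 1000/1500 = 16 V

Final answer: 16 V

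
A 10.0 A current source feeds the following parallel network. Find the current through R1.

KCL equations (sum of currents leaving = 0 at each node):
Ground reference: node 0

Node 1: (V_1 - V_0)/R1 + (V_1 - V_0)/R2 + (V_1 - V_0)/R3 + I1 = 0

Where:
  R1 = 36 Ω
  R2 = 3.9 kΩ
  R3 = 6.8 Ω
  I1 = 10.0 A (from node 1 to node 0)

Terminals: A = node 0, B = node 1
All resistors sit directly between nodes 0 and 1, so they are in parallel and share one voltage V; the full source current 10 A splits among them.
1/R_par = 1/36 + 1/3900 + 1/6.8 = 0.1751 S  =>  R_par = 5.711 Ω
V = I × R_par = 10 × 5.711 = 57.11 V
I_R1 = V/R1 = 57.11/36 = 1.586 A

Final answer: 1.586 A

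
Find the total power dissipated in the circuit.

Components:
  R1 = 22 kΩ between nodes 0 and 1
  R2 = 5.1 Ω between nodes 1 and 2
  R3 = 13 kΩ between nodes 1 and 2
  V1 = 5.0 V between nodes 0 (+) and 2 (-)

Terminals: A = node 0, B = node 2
Nodal analysis, taking node 2 as the 0 V reference.
Source V1 fixes V_0 = 5 V.
KCL at each unknown node (sum of currents leaving = 0; resistances in Ω):
  Node 1: (V_1 - 5)/22000 + (V_1 - 0)/5.1 + (V_1 - 0)/13000 = 0
Collecting terms: 0.1962 × V_1 = 0.0002273  =>  V_1 = 0.001158 V
Power in each resistor, P = (ΔV)²/R:
  P_R1 = (5 - 0.001158)²/22000 = 0.001136 W
  P_R2 = (0.001158 - 0)²/5.1 = 0.0000002631 W
  P_R3 = (0.001158 - 0)²/13000 = 0.0000000001032 W
P_total = P_R1 + P_R2 + P_R3 = 0.001136 W

Final answer: 0.001136 W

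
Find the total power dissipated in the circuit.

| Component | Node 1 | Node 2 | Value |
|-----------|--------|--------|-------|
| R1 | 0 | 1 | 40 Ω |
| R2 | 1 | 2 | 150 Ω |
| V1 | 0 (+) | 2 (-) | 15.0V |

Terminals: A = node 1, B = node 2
Nodal analysis, taking node 2 as the 0 V reference.
Source V1 fixes V_0 = 15 V.
KCL at each unknown node (sum of currents leaving = 0; resistances in Ω):
  Node 1: (V_1 - 15)/40 + (V_1 - 0)/150 = 0
Collecting terms: 0.03167 × V_1 = 0.375  =>  V_1 = 11.84 V
Power in each resistor, P = (ΔV)²/R:
  P_R1 = (15 - 11.84)²/40 = 0.2493 W
  P_R2 = (11.84 - 0)²/150 = 0.9349 W
P_total = P_R1 + P_R2 = 1.184 W

Final answer: 1.184 W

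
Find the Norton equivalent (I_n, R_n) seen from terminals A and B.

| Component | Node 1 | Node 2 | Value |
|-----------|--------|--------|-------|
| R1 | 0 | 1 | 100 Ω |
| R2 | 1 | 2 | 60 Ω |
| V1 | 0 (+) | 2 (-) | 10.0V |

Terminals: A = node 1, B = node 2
Find the Thévenin equivalent first; then I_n = V_th/R_th and R_n = R_th.
Step 1 — V_th is the open-circuit voltage V_A - V_B (nothing connected across the terminals).
Nodal analysis, taking node 2 as the 0 V reference.
Source V1 fixes V_0 = 10 V.
KCL at each unknown node (sum of currents leaving = 0; resistances in Ω):
  Node 1: (V_1 - 10)/100 + (V_1 - 0)/60 = 0
Collecting terms: 0.02667 × V_1 = 0.1  =>  V_1 = 3.75 V
V_th = V_1 - V_2 = 3.75 - 0 = 3.75 V
Step 2 — R_th: zero the source — replace V1 by a short circuit (node 2 merges into node 0) — and find the resistance seen between A (node 1) and B (node 0).
Reduce the network between node 1 (A) and node 0 (B) by series/parallel combination:
  Rp1 = R1 ‖ R2 (parallel, both between nodes 0 and 1) = 1/(1/100 + 1/60) = 37.5 Ω
R_th = 37.5 Ω
I_n = V_th/R_th = 3.75/37.5 = 0.1 A, and R_n = R_th = 37.5 Ω

Final answer: I_n = 0.1 A, R_n = 37.5 Ω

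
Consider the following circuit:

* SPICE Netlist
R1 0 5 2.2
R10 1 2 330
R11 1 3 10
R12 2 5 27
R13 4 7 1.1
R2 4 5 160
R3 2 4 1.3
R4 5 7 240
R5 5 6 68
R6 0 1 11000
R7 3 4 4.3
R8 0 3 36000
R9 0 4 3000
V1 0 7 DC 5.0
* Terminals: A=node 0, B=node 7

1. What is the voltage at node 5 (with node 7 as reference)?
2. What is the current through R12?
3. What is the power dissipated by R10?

Nodal analysis, taking node 7 as the 0 V reference.
Source V1 fixes V_0 = 5 V.
KCL at each unknown node (sum of currents leaving = 0; resistances in Ω):
  Node 1: (V_1 - 5)/11000 + (V_1 - V_2)/330 + (V_1 - V_3)/10 = 0
  Node 2: (V_2 - V_4)/1.3 + (V_2 - V_1)/330 + (V_2 - V_5)/27 = 0
  Node 3: (V_3 - V_4)/4.3 + (V_3 - 5)/36000 + (V_3 - V_1)/10 = 0
  Node 4: (V_4 - V_5)/160 + (V_4 - V_2)/1.3 + (V_4 - V_3)/4.3 + (V_4 - 5)/3000 + (V_4 - 0)/1.1 = 0
  Node 5: (V_5 - 5)/2.2 + (V_5 - V_4)/160 + (V_5 - 0)/240 + (V_5 - V_6)/68 + (V_5 - V_2)/27 = 0
  Node 6: (V_6 - V_5)/68 = 0
Collecting terms (coefficients in siemens):
  0.1031·V_1 - 0.00303·V_2 - 0.1·V_3 = 0.0004545
  0.8093·V_2 - 0.00303·V_1 - 0.7692·V_4 - 0.03704·V_5 = 0
  0.3326·V_3 - 0.1·V_1 - 0.2326·V_4 = 0.0001389
  1.917·V_4 - 0.7692·V_2 - 0.2326·V_3 - 0.00625·V_5 = 0.001667
  0.5167·V_5 - 0.03704·V_2 - 0.00625·V_4 - 0.01471·V_6 = 2.273
  0.01471·V_6 - 0.01471·V_5 = 0
Solving these 6 simultaneous equations (Gaussian elimination) gives:
  V_1 = 0.2165 V, V_2 = 0.4012 V, V_3 = 0.2066 V, V_4 = 0.2018 V
  V_5 = 4.559 V, V_6 = 4.559 V
Part 1:
  Read off the nodal solution: V_5 = 4.559 V
Part 2:
  I_R12 = (V_2 - V_5)/R12 = (0.4012 - 4.559)/27 = -0.154 A
  Magnitude: I_R12 = 0.154 A
Part 3:
  I_R10 = (V_1 - V_2)/R10 = (0.2165 - 0.4012)/330 = -0.0005597 A
  P_R10 = I_R10² × R10 = (-0.0005597)² × 330 = 0.0001034 W

Final answers:
1. V_5 = 4.559 V
2. I_R12 = 0.154 A
3. P_R10 = 0.0001034 W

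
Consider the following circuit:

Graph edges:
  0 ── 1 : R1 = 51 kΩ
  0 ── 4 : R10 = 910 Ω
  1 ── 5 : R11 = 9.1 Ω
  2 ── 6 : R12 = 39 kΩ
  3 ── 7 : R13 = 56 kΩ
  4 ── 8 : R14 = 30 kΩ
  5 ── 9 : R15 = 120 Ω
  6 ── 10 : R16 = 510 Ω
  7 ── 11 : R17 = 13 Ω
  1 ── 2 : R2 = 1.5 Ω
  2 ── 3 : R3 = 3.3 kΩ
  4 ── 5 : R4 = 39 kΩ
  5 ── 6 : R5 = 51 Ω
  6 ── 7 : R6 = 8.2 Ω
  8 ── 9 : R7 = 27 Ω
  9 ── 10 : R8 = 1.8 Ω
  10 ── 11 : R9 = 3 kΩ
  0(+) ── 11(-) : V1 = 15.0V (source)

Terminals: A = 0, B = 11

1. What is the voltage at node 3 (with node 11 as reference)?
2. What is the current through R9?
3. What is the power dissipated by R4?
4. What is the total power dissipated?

Nodal analysis, taking node 11 as the 0 V reference.
Source V1 fixes V_0 = 15 V.
KCL at each unknown node (sum of currents leaving = 0; resistances in Ω):
  Node 1: (V_1 - 15)/51000 + (V_1 - V_2)/1.5 + (V_1 - V_5)/9.1 = 0
  Node 2: (V_2 - V_1)/1.5 + (V_2 - V_3)/3300 + (V_2 - V_6)/39000 = 0
  Node 3: (V_3 - V_2)/3300 + (V_3 - V_7)/56000 = 0
  Node 4: (V_4 - V_5)/39000 + (V_4 - 15)/910 + (V_4 - V_8)/30000 = 0
  Node 5: (V_5 - V_4)/39000 + (V_5 - V_6)/51 + (V_5 - V_1)/9.1 + (V_5 - V_9)/120 = 0
  Node 6: (V_6 - V_5)/51 + (V_6 - V_7)/8.2 + (V_6 - V_2)/39000 + (V_6 - V_10)/510 = 0
  Node 7: (V_7 - V_6)/8.2 + (V_7 - V_3)/56000 + (V_7 - 0)/13 = 0
  Node 8: (V_8 - V_9)/27 + (V_8 - V_4)/30000 = 0
  Node 9: (V_9 - V_8)/27 + (V_9 - V_10)/1.8 + (V_9 - V_5)/120 = 0
  Node 10: (V_10 - V_9)/1.8 + (V_10 - 0)/3000 + (V_10 - V_6)/510 = 0
Collecting terms (coefficients in siemens):
  0.7766·V_1 - 0.6667·V_2 - 0.1099·V_5 = 0.0002941
  0.667·V_2 - 0.6667·V_1 - 0.000303·V_3 - 0.00002564·V_6 = 0
  0.0003209·V_3 - 0.000303·V_2 - 0.00001786·V_7 = 0
  0.001158·V_4 - 0.00002564·V_5 - 0.00003333·V_8 = 0.01648
  0.1379·V_5 - 0.1099·V_1 - 0.00002564·V_4 - 0.01961·V_6 - 0.008333·V_9 = 0
  0.1435·V_6 - 0.00002564·V_2 - 0.01961·V_5 - 0.122·V_7 - 0.001961·V_10 = 0
  0.1989·V_7 - 0.00001786·V_3 - 0.122·V_6 = 0
  0.03707·V_8 - 0.00003333·V_4 - 0.03704·V_9 = 0
  0.6009·V_9 - 0.008333·V_5 - 0.03704·V_8 - 0.5556·V_10 = 0
  0.5578·V_10 - 0.001961·V_6 - 0.5556·V_9 = 0
Solving these 10 simultaneous equations (Gaussian elimination) gives:
  V_1 = 0.07332 V, V_2 = 0.07332 V, V_3 = 0.07003 V, V_4 = 14.24 V
  V_5 = 0.07068 V, V_6 = 0.02315 V, V_7 = 0.0142 V, V_8 = 0.1168 V
  V_9 = 0.1041 V, V_10 = 0.1037 V
Part 1:
  Read off the nodal solution: V_3 = 0.07003 V
Part 2:
  I_R9 = (V_10 - V_11)/R9 = (0.1037 - 0)/3000 = 0.00003457 A
  Magnitude: I_R9 = 0.00003457 A
Part 3:
  I_R4 = (V_4 - V_5)/R4 = (14.24 - 0.07068)/39000 = 0.0003633 A
  P_R4 = I_R4² × R4 = (0.0003633)² × 39000 = 0.005149 W
Part 4:
  Power in each resistor, P = (ΔV)²/R:
    P_R1 = (15 - 0.07332)²/51000 = 0.004369 W
    P_R2 = (0.07332 - 0.07332)²/1.5 = 0.000000000007821 W
    P_R3 = (0.07332 - 0.07003)²/3300 = 0.00000000328 W
    P_R4 = (14.24 - 0.07068)²/39000 = 0.005149 W
    P_R5 = (0.07068 - 0.02315)²/51 = 0.0000443 W
    P_R6 = (0.02315 - 0.0142)²/8.2 = 0.000009765 W
    P_R7 = (0.1168 - 0.1041)²/27 = 0.000005985 W
    P_R8 = (0.1041 - 0.1037)²/1.8 = 0.00000006674 W
    P_R9 = (0.1037 - 0)²/3000 = 0.000003586 W
    P_R10 = (15 - 14.24)²/910 = 0.0006332 W
    P_R11 = (0.07332 - 0.07068)²/9.1 = 0.0000007674 W
    P_R12 = (0.07332 - 0.02315)²/39000 = 0.00000006454 W
    P_R13 = (0.07003 - 0.0142)²/56000 = 0.00000005566 W
    P_R14 = (14.24 - 0.1168)²/30000 = 0.00665 W
    P_R15 = (0.07068 - 0.1041)²/120 = 0.00000929 W
    P_R16 = (0.02315 - 0.1037)²/510 = 0.00001273 W
    P_R17 = (0.0142 - 0)²/13 = 0.00001551 W
  P_total = P_R1 + P_R2 + P_R3 + P_R4 + P_R5 + P_R6 + P_R7 + P_R8 + P_R9 + P_R10 + P_R11 + P_R12 + P_R13 + P_R14 + P_R15 + P_R16 + P_R17 = 0.0169 W

Final answers:
1. V_3 = 0.07003 V
2. I_R9 = 3.457e-05 A
3. P_R4 = 0.005149 W
4. P_total = 0.0169 W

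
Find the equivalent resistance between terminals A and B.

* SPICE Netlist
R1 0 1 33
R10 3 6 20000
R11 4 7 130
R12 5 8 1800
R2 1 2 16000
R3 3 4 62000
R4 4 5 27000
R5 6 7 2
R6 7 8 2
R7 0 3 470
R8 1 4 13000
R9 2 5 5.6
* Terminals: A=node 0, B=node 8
The network is not a plain series/parallel combination. Inject a 1 A test current into terminal A (node 0) and return it from terminal B (node 8); then R_eq = V_A / (1 A).
Nodal analysis, taking node 8 as the 0 V reference.
Current source I_test pushes 1 A into node 0 and draws it out of node 8.
KCL at each unknown node (sum of currents leaving = 0; resistances in Ω):
  Node 0: (V_0 - V_1)/33 + (V_0 - V_3)/470 - 1 = 0
  Node 1: (V_1 - V_0)/33 + (V_1 - V_2)/16000 + (V_1 - V_4)/13000 = 0
  Node 2: (V_2 - V_1)/16000 + (V_2 - V_5)/5.6 = 0
  Node 3: (V_3 - V_0)/470 + (V_3 - V_4)/62000 + (V_3 - V_6)/20000 = 0
  Node 4: (V_4 - V_1)/13000 + (V_4 - V_3)/62000 + (V_4 - V_5)/27000 + (V_4 - V_7)/130 = 0
  Node 5: (V_5 - V_2)/5.6 + (V_5 - V_4)/27000 + (V_5 - 0)/1800 = 0
  Node 6: (V_6 - V_3)/20000 + (V_6 - V_7)/2 = 0
  Node 7: (V_7 - V_4)/130 + (V_7 - V_6)/2 + (V_7 - 0)/2 = 0
Collecting terms (coefficients in siemens):
  0.03243·V_0 - 0.0303·V_1 - 0.002128·V_3 = 1
  0.03044·V_1 - 0.0303·V_0 - 0.0000625·V_2 - 0.00007692·V_4 = 0
  0.1786·V_2 - 0.0000625·V_1 - 0.1786·V_5 = 0
  0.002194·V_3 - 0.002128·V_0 - 0.00001613·V_4 - 0.00005·V_6 = 0
  0.007822·V_4 - 0.00007692·V_1 - 0.00001613·V_3 - 0.00003704·V_5 - 0.007692·V_7 = 0
  0.1792·V_5 - 0.1786·V_2 - 0.00003704·V_4 = 0
  0.5·V_6 - 0.00005·V_3 - 0.5·V_7 = 0
  1.008·V_7 - 0.007692·V_4 - 0.5·V_6 = 0
Solving these 8 simultaneous equations (Gaussian elimination) gives:
  V_0 = 5108 V, V_1 = 5086 V, V_2 = 490.3 V, V_3 = 4954 V
  V_4 = 63.97 V, V_5 = 488.7 V, V_6 = 1.952 V, V_7 = 1.457 V
R_eq = V_0 / 1 A = 5108 Ω = 5.108 kΩ

Final answer: 5.108 kΩ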